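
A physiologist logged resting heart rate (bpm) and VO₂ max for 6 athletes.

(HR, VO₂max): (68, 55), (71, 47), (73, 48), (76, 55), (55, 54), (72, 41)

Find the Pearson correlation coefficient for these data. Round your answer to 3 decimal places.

n = 6, Σx = 415, Σy = 300, Σx² = 28979, Σy² = 15160, Σxy = 20683
nΣxy − ΣxΣy = 124098 − 124500 = -402
nΣx² − (Σx)² = 173874 − 172225 = 1649; nΣy² − (Σy)² = 90960 − 90000 = 960
r = -402 / √(1649 × 960) = -402 / 1258.1892 ≈ -0.320

-0.320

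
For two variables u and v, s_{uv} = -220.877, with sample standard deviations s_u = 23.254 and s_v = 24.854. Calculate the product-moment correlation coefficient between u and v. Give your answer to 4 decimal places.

-0.3822

r = Cov(u,v) / (s_u · s_v) = -220.877 / (23.254 × 24.854)
  = -220.877 / 577.9549 ≈ -0.3822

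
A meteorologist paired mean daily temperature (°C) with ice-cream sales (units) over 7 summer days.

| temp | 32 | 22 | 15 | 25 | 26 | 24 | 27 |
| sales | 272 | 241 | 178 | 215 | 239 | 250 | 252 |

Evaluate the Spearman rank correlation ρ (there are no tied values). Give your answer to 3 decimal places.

Rank temp: 7, 2, 1, 4, 5, 3, 6
Rank sales: 7, 4, 1, 2, 3, 5, 6
d = rank(temp) − rank(sales): 0, -2, 0, 2, 2, -2, 0; Σd² = 16
ρ = 1 − 6Σd² / [n(n²−1)] = 1 − 6×16 / (7×48) = 1 − 96/336 ≈ 0.714

0.714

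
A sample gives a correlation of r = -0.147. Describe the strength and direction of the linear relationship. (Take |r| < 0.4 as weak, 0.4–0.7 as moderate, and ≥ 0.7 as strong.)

r = -0.147 < 0 so the relationship is negative.
|r| = 0.147, which falls in the weak range.

weak negative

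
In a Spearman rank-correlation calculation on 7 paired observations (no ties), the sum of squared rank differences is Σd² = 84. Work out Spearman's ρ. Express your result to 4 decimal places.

ρ = 1 − 6Σd² / [n(n²−1)] = 1 − 6×84 / (7×48)
  = 1 − 504/336 = 1 − 1.50000 ≈ -0.5000

-0.5000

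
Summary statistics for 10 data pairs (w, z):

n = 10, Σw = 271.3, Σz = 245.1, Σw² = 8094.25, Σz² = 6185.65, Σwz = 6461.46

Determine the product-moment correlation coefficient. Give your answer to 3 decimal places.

-0.520

r = (nΣwz − ΣwΣz) / √[(nΣw² − (Σw)²)(nΣz² − (Σz)²)]
Numerator: 10×6461.46 − 271.3×245.1 = -1881.03
Denominator: √[(80942.5 − 73603.69)(61856.5 − 60074.01)] = √[7338.81 × 1782.49] = 3616.8156
r = -1881.03 / 3616.8156 ≈ -0.520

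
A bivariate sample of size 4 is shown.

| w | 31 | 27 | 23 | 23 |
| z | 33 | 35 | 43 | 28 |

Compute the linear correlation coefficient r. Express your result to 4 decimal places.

-0.1814

n = 4, Σw = 104, Σz = 139, Σw² = 2748, Σz² = 4947, Σwz = 3601
nΣwz − ΣwΣz = 14404 − 14456 = -52
nΣw² − (Σw)² = 10992 − 10816 = 176; nΣz² − (Σz)² = 19788 − 19321 = 467
r = -52 / √(176 × 467) = -52 / 286.6915 ≈ -0.1814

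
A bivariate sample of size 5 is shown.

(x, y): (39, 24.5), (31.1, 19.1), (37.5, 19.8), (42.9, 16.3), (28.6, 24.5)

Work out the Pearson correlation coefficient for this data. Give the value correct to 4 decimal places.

n = 5, Σx = 179.1, Σy = 104.2, Σx² = 6552.83, Σy² = 2223.04, Σxy = 3691.98
nΣxy − ΣxΣy = 18459.9 − 18662.22 = -202.32
nΣx² − (Σx)² = 32764.15 − 32076.81 = 687.34; nΣy² − (Σy)² = 11115.2 − 10857.64 = 257.56
r = -202.32 / √(687.34 × 257.56) = -202.32 / 420.7509 ≈ -0.4809

-0.4809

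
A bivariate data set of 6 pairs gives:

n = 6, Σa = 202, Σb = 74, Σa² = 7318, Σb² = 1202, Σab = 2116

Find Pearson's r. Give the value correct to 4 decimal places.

-0.9701

r = (nΣab − ΣaΣb) / √[(nΣa² − (Σa)²)(nΣb² − (Σb)²)]
Numerator: 6×2116 − 202×74 = -2252
Denominator: √[(43908 − 40804)(7212 − 5476)] = √[3104 × 1736] = 2321.3238
r = -2252 / 2321.3238 ≈ -0.9701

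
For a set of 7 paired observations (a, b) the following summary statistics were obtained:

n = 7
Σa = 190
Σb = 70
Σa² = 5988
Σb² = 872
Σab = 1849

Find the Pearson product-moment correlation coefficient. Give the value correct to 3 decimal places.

-0.135

r = (nΣab − ΣaΣb) / √[(nΣa² − (Σa)²)(nΣb² − (Σb)²)]
Numerator: 7×1849 − 190×70 = -357
Denominator: √[(41916 − 36100)(6104 − 4900)] = √[5816 × 1204] = 2646.2169
r = -357 / 2646.2169 ≈ -0.135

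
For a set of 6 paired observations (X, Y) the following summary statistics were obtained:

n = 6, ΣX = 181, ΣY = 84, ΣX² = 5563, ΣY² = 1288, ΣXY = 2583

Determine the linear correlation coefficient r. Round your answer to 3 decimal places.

r = (nΣXY − ΣXΣY) / √[(nΣX² − (ΣX)²)(nΣY² − (ΣY)²)]
Numerator: 6×2583 − 181×84 = 294
Denominator: √[(33378 − 32761)(7728 − 7056)] = √[617 × 672] = 643.9130
r = 294 / 643.9130 ≈ 0.457

0.457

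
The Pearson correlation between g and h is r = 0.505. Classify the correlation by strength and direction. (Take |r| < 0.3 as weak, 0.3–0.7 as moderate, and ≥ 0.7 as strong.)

moderate positive

r = 0.505 > 0 so the relationship is positive.
|r| = 0.505, which falls in the moderate range.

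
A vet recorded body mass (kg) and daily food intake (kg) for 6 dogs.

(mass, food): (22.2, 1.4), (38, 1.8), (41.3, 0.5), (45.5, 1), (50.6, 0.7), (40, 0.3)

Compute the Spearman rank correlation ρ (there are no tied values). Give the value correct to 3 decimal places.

Rank mass: 1, 2, 4, 5, 6, 3
Rank food: 5, 6, 2, 4, 3, 1
d = rank(mass) − rank(food): -4, -4, 2, 1, 3, 2; Σd² = 50
ρ = 1 − 6Σd² / [n(n²−1)] = 1 − 6×50 / (6×35) = 1 − 300/210 ≈ -0.429

-0.429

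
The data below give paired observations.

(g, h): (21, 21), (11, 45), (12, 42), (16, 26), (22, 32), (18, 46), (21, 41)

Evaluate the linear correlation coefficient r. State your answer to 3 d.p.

n = 7, Σg = 121, Σh = 253, Σg² = 2211, Σh² = 9727, Σgh = 4249
nΣgh − ΣgΣh = 29743 − 30613 = -870
nΣg² − (Σg)² = 15477 − 14641 = 836; nΣh² − (Σh)² = 68089 − 64009 = 4080
r = -870 / √(836 × 4080) = -870 / 1846.8568 ≈ -0.471

-0.471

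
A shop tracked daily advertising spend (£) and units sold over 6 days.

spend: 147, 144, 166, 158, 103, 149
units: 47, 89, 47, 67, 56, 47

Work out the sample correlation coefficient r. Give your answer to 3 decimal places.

-0.068

n = 6, Σx = 867, Σy = 353, Σx² = 127675, Σy² = 22173, Σxy = 50884
nΣxy − ΣxΣy = 305304 − 306051 = -747
nΣx² − (Σx)² = 766050 − 751689 = 14361; nΣy² − (Σy)² = 133038 − 124609 = 8429
r = -747 / √(14361 × 8429) = -747 / 11002.2211 ≈ -0.068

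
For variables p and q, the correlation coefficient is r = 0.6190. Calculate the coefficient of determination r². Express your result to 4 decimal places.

0.3832

r² = (0.6190)² = 0.3832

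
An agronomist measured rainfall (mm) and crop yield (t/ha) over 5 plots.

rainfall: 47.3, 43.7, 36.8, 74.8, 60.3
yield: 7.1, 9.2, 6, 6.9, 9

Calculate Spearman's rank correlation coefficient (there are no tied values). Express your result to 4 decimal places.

0.1000

Rank rainfall: 3, 2, 1, 5, 4
Rank yield: 3, 5, 1, 2, 4
d = rank(rainfall) − rank(yield): 0, -3, 0, 3, 0; Σd² = 18
ρ = 1 − 6Σd² / [n(n²−1)] = 1 − 6×18 / (5×24) = 1 − 108/120 ≈ 0.1000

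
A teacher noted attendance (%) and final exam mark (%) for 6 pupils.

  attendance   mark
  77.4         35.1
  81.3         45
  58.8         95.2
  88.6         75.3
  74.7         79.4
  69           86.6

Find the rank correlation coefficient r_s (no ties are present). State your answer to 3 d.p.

-0.771

Rank attendance: 4, 5, 1, 6, 3, 2
Rank mark: 1, 2, 6, 3, 4, 5
d = rank(attendance) − rank(mark): 3, 3, -5, 3, -1, -3; Σd² = 62
ρ = 1 − 6Σd² / [n(n²−1)] = 1 − 6×62 / (6×35) = 1 − 372/210 ≈ -0.771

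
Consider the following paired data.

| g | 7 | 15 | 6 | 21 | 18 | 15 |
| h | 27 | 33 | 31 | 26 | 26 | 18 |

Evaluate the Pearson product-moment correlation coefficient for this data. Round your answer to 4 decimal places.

n = 6, Σg = 82, Σh = 161, Σg² = 1300, Σh² = 4455, Σgh = 2154
nΣgh − ΣgΣh = 12924 − 13202 = -278
nΣg² − (Σg)² = 7800 − 6724 = 1076; nΣh² − (Σh)² = 26730 − 25921 = 809
r = -278 / √(1076 × 809) = -278 / 932.9973 ≈ -0.2980

-0.2980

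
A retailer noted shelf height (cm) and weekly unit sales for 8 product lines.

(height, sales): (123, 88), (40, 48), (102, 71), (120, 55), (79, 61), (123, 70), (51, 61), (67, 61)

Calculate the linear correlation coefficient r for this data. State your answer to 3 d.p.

n = 8, Σx = 705, Σy = 515, Σx² = 69993, Σy² = 34177, Σxy = 47213
nΣxy − ΣxΣy = 377704 − 363075 = 14629
nΣx² − (Σx)² = 559944 − 497025 = 62919; nΣy² − (Σy)² = 273416 − 265225 = 8191
r = 14629 / √(62919 × 8191) = 14629 / 22701.7517 ≈ 0.644

0.644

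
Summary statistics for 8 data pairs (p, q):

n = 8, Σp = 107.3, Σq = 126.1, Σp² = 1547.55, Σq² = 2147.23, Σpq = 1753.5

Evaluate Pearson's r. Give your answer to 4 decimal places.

0.4728

r = (nΣpq − ΣpΣq) / √[(nΣp² − (Σp)²)(nΣq² − (Σq)²)]
Numerator: 8×1753.5 − 107.3×126.1 = 497.47
Denominator: √[(12380.4 − 11513.29)(17177.84 − 15901.21)] = √[867.11 × 1276.63] = 1052.1305
r = 497.47 / 1052.1305 ≈ 0.4728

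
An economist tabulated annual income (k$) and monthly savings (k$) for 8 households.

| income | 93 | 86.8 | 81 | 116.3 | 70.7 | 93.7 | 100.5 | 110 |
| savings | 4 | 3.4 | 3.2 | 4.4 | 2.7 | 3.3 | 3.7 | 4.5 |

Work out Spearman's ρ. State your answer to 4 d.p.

0.8571

Rank income: 4, 3, 2, 8, 1, 5, 6, 7
Rank savings: 6, 4, 2, 7, 1, 3, 5, 8
d = rank(income) − rank(savings): -2, -1, 0, 1, 0, 2, 1, -1; Σd² = 12
ρ = 1 − 6Σd² / [n(n²−1)] = 1 − 6×12 / (8×63) = 1 − 72/504 ≈ 0.8571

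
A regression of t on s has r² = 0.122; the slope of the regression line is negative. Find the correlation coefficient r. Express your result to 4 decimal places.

|r| = √0.122 = 0.3493
The association is negative, so r = −0.3493.

-0.3493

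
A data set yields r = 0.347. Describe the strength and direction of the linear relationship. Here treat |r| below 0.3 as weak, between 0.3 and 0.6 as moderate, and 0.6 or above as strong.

r = 0.347 > 0 so the relationship is positive.
|r| = 0.347, which falls in the moderate range.

moderate positive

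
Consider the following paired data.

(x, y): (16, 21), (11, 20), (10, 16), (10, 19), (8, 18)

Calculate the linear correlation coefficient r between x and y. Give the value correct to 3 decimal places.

0.693

n = 5, Σx = 55, Σy = 94, Σx² = 641, Σy² = 1782, Σxy = 1050
nΣxy − ΣxΣy = 5250 − 5170 = 80
nΣx² − (Σx)² = 3205 − 3025 = 180; nΣy² − (Σy)² = 8910 − 8836 = 74
r = 80 / √(180 × 74) = 80 / 115.4123 ≈ 0.693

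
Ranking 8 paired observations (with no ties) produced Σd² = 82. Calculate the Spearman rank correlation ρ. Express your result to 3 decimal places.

0.024

ρ = 1 − 6Σd² / [n(n²−1)] = 1 − 6×82 / (8×63)
  = 1 − 492/504 = 1 − 0.9762 ≈ 0.024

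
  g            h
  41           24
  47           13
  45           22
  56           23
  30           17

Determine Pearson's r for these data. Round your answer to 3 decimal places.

n = 5, Σg = 219, Σh = 99, Σg² = 9951, Σh² = 2047, Σgh = 4383
nΣgh − ΣgΣh = 21915 − 21681 = 234
nΣg² − (Σg)² = 49755 − 47961 = 1794; nΣh² − (Σh)² = 10235 − 9801 = 434
r = 234 / √(1794 × 434) = 234 / 882.3809 ≈ 0.265

0.265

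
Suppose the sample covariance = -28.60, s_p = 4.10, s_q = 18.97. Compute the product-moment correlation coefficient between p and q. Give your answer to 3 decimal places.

r = Cov(p,q) / (s_p · s_q) = -28.60 / (4.10 × 18.97)
  = -28.60 / 77.7770 ≈ -0.368

-0.368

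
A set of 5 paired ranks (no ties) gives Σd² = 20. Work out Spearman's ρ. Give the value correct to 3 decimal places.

ρ = 1 − 6Σd² / [n(n²−1)] = 1 − 6×20 / (5×24)
  = 1 − 120/120 = 1 − 1.0000 ≈ 0.000

0.000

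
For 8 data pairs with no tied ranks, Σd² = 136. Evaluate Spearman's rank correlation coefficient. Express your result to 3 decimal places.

-0.619

ρ = 1 − 6Σd² / [n(n²−1)] = 1 − 6×136 / (8×63)
  = 1 − 816/504 = 1 − 1.6190 ≈ -0.619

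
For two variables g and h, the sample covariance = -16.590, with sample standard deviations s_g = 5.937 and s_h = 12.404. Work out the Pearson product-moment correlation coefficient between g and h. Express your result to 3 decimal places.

r = Cov(g,h) / (s_g · s_h) = -16.590 / (5.937 × 12.404)
  = -16.590 / 73.6425 ≈ -0.225

-0.225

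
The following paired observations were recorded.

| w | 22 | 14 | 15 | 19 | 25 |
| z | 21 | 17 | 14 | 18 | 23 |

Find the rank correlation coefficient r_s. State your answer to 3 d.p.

0.900

Rank w: 4, 1, 2, 3, 5
Rank z: 4, 2, 1, 3, 5
d = rank(w) − rank(z): 0, -1, 1, 0, 0; Σd² = 2
ρ = 1 − 6Σd² / [n(n²−1)] = 1 − 6×2 / (5×24) = 1 − 12/120 ≈ 0.900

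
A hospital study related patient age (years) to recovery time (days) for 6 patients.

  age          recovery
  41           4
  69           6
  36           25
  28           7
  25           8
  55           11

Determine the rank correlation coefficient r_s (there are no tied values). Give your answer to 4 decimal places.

Rank age: 4, 6, 3, 2, 1, 5
Rank recovery: 1, 2, 6, 3, 4, 5
d = rank(age) − rank(recovery): 3, 4, -3, -1, -3, 0; Σd² = 44
ρ = 1 − 6Σd² / [n(n²−1)] = 1 − 6×44 / (6×35) = 1 − 264/210 ≈ -0.2571

-0.2571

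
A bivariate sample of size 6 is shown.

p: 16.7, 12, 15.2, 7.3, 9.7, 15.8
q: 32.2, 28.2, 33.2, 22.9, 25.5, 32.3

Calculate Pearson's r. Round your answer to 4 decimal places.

0.9795

n = 6, Σp = 76.7, Σq = 174.3, Σp² = 1050.95, Σq² = 5152.27, Σpq = 2305.64
nΣpq − ΣpΣq = 13833.84 − 13368.81 = 465.03
nΣp² − (Σp)² = 6305.7 − 5882.89 = 422.81; nΣq² − (Σq)² = 30913.62 − 30380.49 = 533.13
r = 465.03 / √(422.81 × 533.13) = 465.03 / 474.7765 ≈ 0.9795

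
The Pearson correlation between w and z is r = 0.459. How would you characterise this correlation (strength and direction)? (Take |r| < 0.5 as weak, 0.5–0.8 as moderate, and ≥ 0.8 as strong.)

r = 0.459 > 0 so the relationship is positive.
|r| = 0.459, which falls in the weak range.

weak positive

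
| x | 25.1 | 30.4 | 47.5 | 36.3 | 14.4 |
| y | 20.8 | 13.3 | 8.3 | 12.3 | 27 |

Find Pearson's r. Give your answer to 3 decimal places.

n = 5, Σx = 153.7, Σy = 81.7, Σx² = 5335.47, Σy² = 1558.71, Σxy = 2155.94
nΣxy − ΣxΣy = 10779.7 − 12557.29 = -1777.59
nΣx² − (Σx)² = 26677.35 − 23623.69 = 3053.66; nΣy² − (Σy)² = 7793.55 − 6674.89 = 1118.66
r = -1777.59 / √(3053.66 × 1118.66) = -1777.59 / 1848.2444 ≈ -0.962

-0.962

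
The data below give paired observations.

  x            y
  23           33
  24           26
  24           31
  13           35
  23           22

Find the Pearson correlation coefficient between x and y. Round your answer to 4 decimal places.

n = 5, Σx = 107, Σy = 147, Σx² = 2379, Σy² = 4435, Σxy = 3088
nΣxy − ΣxΣy = 15440 − 15729 = -289
nΣx² − (Σx)² = 11895 − 11449 = 446; nΣy² − (Σy)² = 22175 − 21609 = 566
r = -289 / √(446 × 566) = -289 / 502.4301 ≈ -0.5752

-0.5752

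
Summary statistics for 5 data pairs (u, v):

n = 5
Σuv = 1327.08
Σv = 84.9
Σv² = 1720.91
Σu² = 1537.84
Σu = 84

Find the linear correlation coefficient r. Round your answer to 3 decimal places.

-0.528

r = (nΣuv − ΣuΣv) / √[(nΣu² − (Σu)²)(nΣv² − (Σv)²)]
Numerator: 5×1327.08 − 84×84.9 = -496.2
Denominator: √[(7689.2 − 7056)(8604.55 − 7208.01)] = √[633.2 × 1396.54] = 940.3665
r = -496.2 / 940.3665 ≈ -0.528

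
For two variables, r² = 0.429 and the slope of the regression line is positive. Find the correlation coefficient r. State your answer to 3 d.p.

|r| = √0.429 = 0.655
The association is positive, so r = 0.655.

0.655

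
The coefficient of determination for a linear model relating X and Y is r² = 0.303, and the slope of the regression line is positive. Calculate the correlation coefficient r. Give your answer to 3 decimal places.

0.550

|r| = √0.303 = 0.550
The association is positive, so r = 0.550.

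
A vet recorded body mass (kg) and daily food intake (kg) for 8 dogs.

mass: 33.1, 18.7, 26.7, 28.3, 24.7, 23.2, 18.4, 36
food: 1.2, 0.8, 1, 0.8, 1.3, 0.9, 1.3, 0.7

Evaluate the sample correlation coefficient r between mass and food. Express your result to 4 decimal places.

-0.2823

n = 8, Σx = 209.1, Σy = 8, Σx² = 5741.97, Σy² = 8.4, Σxy = 206.13
nΣxy − ΣxΣy = 1649.04 − 1672.8 = -23.76
nΣx² − (Σx)² = 45935.76 − 43722.81 = 2212.95; nΣy² − (Σy)² = 67.2 − 64 = 3.2
r = -23.76 / √(2212.95 × 3.2) = -23.76 / 84.1513 ≈ -0.2823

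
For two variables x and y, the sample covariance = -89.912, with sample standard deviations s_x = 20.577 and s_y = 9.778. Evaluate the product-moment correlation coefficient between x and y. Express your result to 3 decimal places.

-0.447

r = Cov(x,y) / (s_x · s_y) = -89.912 / (20.577 × 9.778)
  = -89.912 / 201.2019 ≈ -0.447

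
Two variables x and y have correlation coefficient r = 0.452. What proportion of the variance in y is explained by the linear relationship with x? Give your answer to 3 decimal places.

0.204

r² = (0.452)² = 0.204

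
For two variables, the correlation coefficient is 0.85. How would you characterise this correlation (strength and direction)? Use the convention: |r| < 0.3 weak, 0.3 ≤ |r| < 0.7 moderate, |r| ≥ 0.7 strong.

strong positive

r = 0.85 > 0 so the relationship is positive.
|r| = 0.85, which falls in the strong range.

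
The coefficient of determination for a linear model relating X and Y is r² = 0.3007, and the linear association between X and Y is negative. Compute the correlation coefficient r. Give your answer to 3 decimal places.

-0.548

|r| = √0.3007 = 0.548
The association is negative, so r = −0.548.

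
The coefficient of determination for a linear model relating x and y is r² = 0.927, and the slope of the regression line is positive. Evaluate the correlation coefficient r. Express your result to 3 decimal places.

0.963

|r| = √0.927 = 0.963
The association is positive, so r = 0.963.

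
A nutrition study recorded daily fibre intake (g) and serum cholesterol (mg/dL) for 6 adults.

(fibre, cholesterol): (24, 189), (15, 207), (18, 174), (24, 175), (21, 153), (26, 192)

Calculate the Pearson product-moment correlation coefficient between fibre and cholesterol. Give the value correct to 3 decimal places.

-0.194

n = 6, Σx = 128, Σy = 1090, Σx² = 2818, Σy² = 199744, Σxy = 23178
nΣxy − ΣxΣy = 139068 − 139520 = -452
nΣx² − (Σx)² = 16908 − 16384 = 524; nΣy² − (Σy)² = 1198464 − 1188100 = 10364
r = -452 / √(524 × 10364) = -452 / 2330.3940 ≈ -0.194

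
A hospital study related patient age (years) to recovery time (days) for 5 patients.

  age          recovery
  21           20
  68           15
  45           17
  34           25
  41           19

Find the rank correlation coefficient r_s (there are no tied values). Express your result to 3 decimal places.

Rank age: 1, 5, 4, 2, 3
Rank recovery: 4, 1, 2, 5, 3
d = rank(age) − rank(recovery): -3, 4, 2, -3, 0; Σd² = 38
ρ = 1 − 6Σd² / [n(n²−1)] = 1 − 6×38 / (5×24) = 1 − 228/120 ≈ -0.900

-0.900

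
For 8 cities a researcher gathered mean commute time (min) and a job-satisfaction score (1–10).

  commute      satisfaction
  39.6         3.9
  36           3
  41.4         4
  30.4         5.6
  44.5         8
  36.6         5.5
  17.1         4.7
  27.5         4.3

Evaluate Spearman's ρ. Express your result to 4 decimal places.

Rank commute: 6, 4, 7, 3, 8, 5, 1, 2
Rank satisfaction: 2, 1, 3, 7, 8, 6, 5, 4
d = rank(commute) − rank(satisfaction): 4, 3, 4, -4, 0, -1, -4, -2; Σd² = 78
ρ = 1 − 6Σd² / [n(n²−1)] = 1 − 6×78 / (8×63) = 1 − 468/504 ≈ 0.0714

0.0714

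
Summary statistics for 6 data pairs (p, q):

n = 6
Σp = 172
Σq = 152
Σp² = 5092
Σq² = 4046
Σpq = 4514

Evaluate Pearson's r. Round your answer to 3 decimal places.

0.883

r = (nΣpq − ΣpΣq) / √[(nΣp² − (Σp)²)(nΣq² − (Σq)²)]
Numerator: 6×4514 − 172×152 = 940
Denominator: √[(30552 − 29584)(24276 − 23104)] = √[968 × 1172] = 1065.1272
r = 940 / 1065.1272 ≈ 0.883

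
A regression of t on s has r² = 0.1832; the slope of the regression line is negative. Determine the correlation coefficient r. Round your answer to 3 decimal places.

-0.428

|r| = √0.1832 = 0.428
The association is negative, so r = −0.428.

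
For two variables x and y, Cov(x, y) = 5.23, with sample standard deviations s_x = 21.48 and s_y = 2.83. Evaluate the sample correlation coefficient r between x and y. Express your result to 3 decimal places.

r = Cov(x,y) / (s_x · s_y) = 5.23 / (21.48 × 2.83)
  = 5.23 / 60.7884 ≈ 0.086

0.086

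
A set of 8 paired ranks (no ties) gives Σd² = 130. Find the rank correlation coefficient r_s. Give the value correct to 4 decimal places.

-0.5476

ρ = 1 − 6Σd² / [n(n²−1)] = 1 − 6×130 / (8×63)
  = 1 − 780/504 = 1 − 1.54762 ≈ -0.5476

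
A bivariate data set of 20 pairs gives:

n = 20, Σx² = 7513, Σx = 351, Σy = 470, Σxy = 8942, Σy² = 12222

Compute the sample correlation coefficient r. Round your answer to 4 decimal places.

r = (nΣxy − ΣxΣy) / √[(nΣx² − (Σx)²)(nΣy² − (Σy)²)]
Numerator: 20×8942 − 351×470 = 13870
Denominator: √[(150260 − 123201)(244440 − 220900)] = √[27059 × 23540] = 25238.2420
r = 13870 / 25238.2420 ≈ 0.5496

0.5496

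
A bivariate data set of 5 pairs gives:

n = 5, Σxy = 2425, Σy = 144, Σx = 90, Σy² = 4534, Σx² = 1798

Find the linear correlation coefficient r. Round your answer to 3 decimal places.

-0.636

r = (nΣxy − ΣxΣy) / √[(nΣx² − (Σx)²)(nΣy² − (Σy)²)]
Numerator: 5×2425 − 90×144 = -835
Denominator: √[(8990 − 8100)(22670 − 20736)] = √[890 × 1934] = 1311.9680
r = -835 / 1311.9680 ≈ -0.636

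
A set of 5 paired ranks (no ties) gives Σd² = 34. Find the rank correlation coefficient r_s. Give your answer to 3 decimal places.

ρ = 1 − 6Σd² / [n(n²−1)] = 1 − 6×34 / (5×24)
  = 1 − 204/120 = 1 − 1.7000 ≈ -0.700

-0.700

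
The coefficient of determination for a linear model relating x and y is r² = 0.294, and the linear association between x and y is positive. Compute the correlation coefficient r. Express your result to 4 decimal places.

0.5422

|r| = √0.294 = 0.5422
The association is positive, so r = 0.5422.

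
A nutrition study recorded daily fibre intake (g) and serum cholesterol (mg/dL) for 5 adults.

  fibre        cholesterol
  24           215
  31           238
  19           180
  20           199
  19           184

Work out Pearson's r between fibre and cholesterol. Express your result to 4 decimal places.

0.9657

n = 5, Σx = 113, Σy = 1016, Σx² = 2659, Σy² = 208726, Σxy = 23434
nΣxy − ΣxΣy = 117170 − 114808 = 2362
nΣx² − (Σx)² = 13295 − 12769 = 526; nΣy² − (Σy)² = 1043630 − 1032256 = 11374
r = 2362 / √(526 × 11374) = 2362 / 2445.9608 ≈ 0.9657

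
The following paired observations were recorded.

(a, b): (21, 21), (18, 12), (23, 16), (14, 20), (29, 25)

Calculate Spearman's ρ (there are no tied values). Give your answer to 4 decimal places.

0.5000

Rank a: 3, 2, 4, 1, 5
Rank b: 4, 1, 2, 3, 5
d = rank(a) − rank(b): -1, 1, 2, -2, 0; Σd² = 10
ρ = 1 − 6Σd² / [n(n²−1)] = 1 − 6×10 / (5×24) = 1 − 60/120 ≈ 0.5000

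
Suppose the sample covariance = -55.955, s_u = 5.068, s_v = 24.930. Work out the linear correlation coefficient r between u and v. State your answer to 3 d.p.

r = Cov(u,v) / (s_u · s_v) = -55.955 / (5.068 × 24.930)
  = -55.955 / 126.3452 ≈ -0.443

-0.443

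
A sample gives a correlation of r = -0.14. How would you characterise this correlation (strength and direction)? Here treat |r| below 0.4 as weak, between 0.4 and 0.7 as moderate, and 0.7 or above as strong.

r = -0.14 < 0 so the relationship is negative.
|r| = 0.14, which falls in the weak range.

weak negative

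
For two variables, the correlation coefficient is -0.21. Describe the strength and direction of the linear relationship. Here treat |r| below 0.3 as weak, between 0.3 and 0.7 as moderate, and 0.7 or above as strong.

r = -0.21 < 0 so the relationship is negative.
|r| = 0.21, which falls in the weak range.

weak negative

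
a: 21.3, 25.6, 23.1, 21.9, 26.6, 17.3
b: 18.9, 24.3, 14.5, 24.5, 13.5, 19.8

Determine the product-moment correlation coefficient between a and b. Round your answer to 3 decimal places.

n = 6, Σa = 135.8, Σb = 115.5, Σa² = 3129.12, Σb² = 2332.49, Σab = 2597.79
nΣab − ΣaΣb = 15586.74 − 15684.9 = -98.16
nΣa² − (Σa)² = 18774.72 − 18441.64 = 333.08; nΣb² − (Σb)² = 13994.94 − 13340.25 = 654.69
r = -98.16 / √(333.08 × 654.69) = -98.16 / 466.9734 ≈ -0.210

-0.210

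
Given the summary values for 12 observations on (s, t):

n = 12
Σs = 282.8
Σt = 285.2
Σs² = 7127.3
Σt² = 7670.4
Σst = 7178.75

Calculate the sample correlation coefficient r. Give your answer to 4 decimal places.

r = (nΣst − ΣsΣt) / √[(nΣs² − (Σs)²)(nΣt² − (Σt)²)]
Numerator: 12×7178.75 − 282.8×285.2 = 5490.44
Denominator: √[(85527.6 − 79975.84)(92044.8 − 81339.04)] = √[5551.76 × 10705.76] = 7709.4624
r = 5490.44 / 7709.4624 ≈ 0.7122

0.7122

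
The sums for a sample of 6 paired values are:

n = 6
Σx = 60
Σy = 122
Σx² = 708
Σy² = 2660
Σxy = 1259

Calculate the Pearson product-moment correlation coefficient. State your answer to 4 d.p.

r = (nΣxy − ΣxΣy) / √[(nΣx² − (Σx)²)(nΣy² − (Σy)²)]
Numerator: 6×1259 − 60×122 = 234
Denominator: √[(4248 − 3600)(15960 − 14884)] = √[648 × 1076] = 835.0138
r = 234 / 835.0138 ≈ 0.2802

0.2802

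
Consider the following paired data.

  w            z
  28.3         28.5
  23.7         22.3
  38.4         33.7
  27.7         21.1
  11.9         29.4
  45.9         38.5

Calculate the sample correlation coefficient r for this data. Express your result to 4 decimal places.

0.6240

n = 6, Σw = 175.9, Σz = 173.5, Σw² = 5852.85, Σz² = 5237.05, Σwz = 5330.62
nΣwz − ΣwΣz = 31983.72 − 30518.65 = 1465.07
nΣw² − (Σw)² = 35117.1 − 30940.81 = 4176.29; nΣz² − (Σz)² = 31422.3 − 30102.25 = 1320.05
r = 1465.07 / √(4176.29 × 1320.05) = 1465.07 / 2347.9590 ≈ 0.6240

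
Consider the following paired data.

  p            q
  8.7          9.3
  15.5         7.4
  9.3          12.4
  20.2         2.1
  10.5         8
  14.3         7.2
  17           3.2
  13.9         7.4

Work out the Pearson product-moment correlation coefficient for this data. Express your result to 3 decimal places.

n = 8, Σp = 109.4, Σq = 57, Σp² = 1607.42, Σq² = 480.26, Σpq = 697.57
nΣpq − ΣpΣq = 5580.56 − 6235.8 = -655.24
nΣp² − (Σp)² = 12859.36 − 11968.36 = 891; nΣq² − (Σq)² = 3842.08 − 3249 = 593.08
r = -655.24 / √(891 × 593.08) = -655.24 / 726.9349 ≈ -0.901

-0.901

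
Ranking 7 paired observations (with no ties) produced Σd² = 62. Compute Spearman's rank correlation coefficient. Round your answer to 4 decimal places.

ρ = 1 − 6Σd² / [n(n²−1)] = 1 − 6×62 / (7×48)
  = 1 − 372/336 = 1 − 1.10714 ≈ -0.1071

-0.1071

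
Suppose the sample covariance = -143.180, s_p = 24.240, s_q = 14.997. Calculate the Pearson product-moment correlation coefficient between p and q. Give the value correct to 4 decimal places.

r = Cov(p,q) / (s_p · s_q) = -143.180 / (24.240 × 14.997)
  = -143.180 / 363.5273 ≈ -0.3939

-0.3939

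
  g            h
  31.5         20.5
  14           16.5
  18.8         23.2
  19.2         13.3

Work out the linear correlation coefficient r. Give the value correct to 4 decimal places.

0.3476

n = 4, Σg = 83.5, Σh = 73.5, Σg² = 1910.33, Σh² = 1407.63, Σgh = 1568.27
nΣgh − ΣgΣh = 6273.08 − 6137.25 = 135.83
nΣg² − (Σg)² = 7641.32 − 6972.25 = 669.07; nΣh² − (Σh)² = 5630.52 − 5402.25 = 228.27
r = 135.83 / √(669.07 × 228.27) = 135.83 / 390.8051 ≈ 0.3476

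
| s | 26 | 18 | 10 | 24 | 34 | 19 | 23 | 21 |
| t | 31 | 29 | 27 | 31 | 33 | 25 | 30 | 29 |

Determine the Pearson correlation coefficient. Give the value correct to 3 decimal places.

n = 8, Σs = 175, Σt = 235, Σs² = 4163, Σt² = 6947, Σst = 5238
nΣst − ΣsΣt = 41904 − 41125 = 779
nΣs² − (Σs)² = 33304 − 30625 = 2679; nΣt² − (Σt)² = 55576 − 55225 = 351
r = 779 / √(2679 × 351) = 779 / 969.7056 ≈ 0.803

0.803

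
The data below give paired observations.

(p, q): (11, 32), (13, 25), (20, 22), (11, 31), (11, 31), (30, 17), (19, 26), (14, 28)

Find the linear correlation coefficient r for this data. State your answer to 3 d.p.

n = 8, Σp = 129, Σq = 212, Σp² = 2389, Σq² = 5804, Σpq = 3195
nΣpq − ΣpΣq = 25560 − 27348 = -1788
nΣp² − (Σp)² = 19112 − 16641 = 2471; nΣq² − (Σq)² = 46432 − 44944 = 1488
r = -1788 / √(2471 × 1488) = -1788 / 1917.5109 ≈ -0.932

-0.932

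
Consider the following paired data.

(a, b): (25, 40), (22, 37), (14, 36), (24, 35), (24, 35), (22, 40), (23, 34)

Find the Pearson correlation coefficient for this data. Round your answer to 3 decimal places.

0.111

n = 7, Σa = 154, Σb = 257, Σa² = 3470, Σb² = 9471, Σab = 5660
nΣab − ΣaΣb = 39620 − 39578 = 42
nΣa² − (Σa)² = 24290 − 23716 = 574; nΣb² − (Σb)² = 66297 − 66049 = 248
r = 42 / √(574 × 248) = 42 / 377.2956 ≈ 0.111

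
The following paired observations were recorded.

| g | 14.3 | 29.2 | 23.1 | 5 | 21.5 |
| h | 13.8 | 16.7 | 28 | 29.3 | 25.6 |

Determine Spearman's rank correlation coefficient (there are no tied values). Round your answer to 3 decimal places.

Rank g: 2, 5, 4, 1, 3
Rank h: 1, 2, 4, 5, 3
d = rank(g) − rank(h): 1, 3, 0, -4, 0; Σd² = 26
ρ = 1 − 6Σd² / [n(n²−1)] = 1 − 6×26 / (5×24) = 1 − 156/120 ≈ -0.300

-0.300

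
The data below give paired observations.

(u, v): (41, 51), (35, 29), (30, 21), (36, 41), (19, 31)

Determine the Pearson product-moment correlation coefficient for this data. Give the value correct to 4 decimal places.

n = 5, Σu = 161, Σv = 173, Σu² = 5463, Σv² = 6525, Σuv = 5801
nΣuv − ΣuΣv = 29005 − 27853 = 1152
nΣu² − (Σu)² = 27315 − 25921 = 1394; nΣv² − (Σv)² = 32625 − 29929 = 2696
r = 1152 / √(1394 × 2696) = 1152 / 1938.6139 ≈ 0.5942

0.5942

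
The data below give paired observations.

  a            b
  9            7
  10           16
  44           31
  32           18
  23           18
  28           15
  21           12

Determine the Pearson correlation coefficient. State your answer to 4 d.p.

0.8381

n = 7, Σa = 167, Σb = 117, Σa² = 4895, Σb² = 2283, Σab = 3249
nΣab − ΣaΣb = 22743 − 19539 = 3204
nΣa² − (Σa)² = 34265 − 27889 = 6376; nΣb² − (Σb)² = 15981 − 13689 = 2292
r = 3204 / √(6376 × 2292) = 3204 / 3822.7990 ≈ 0.8381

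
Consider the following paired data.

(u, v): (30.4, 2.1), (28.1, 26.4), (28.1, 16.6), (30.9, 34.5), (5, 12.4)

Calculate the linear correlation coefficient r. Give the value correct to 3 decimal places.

0.266

n = 5, Σu = 122.5, Σv = 92, Σu² = 3483.19, Σv² = 2320.94, Σuv = 2400.19
nΣuv − ΣuΣv = 12000.95 − 11270 = 730.95
nΣu² − (Σu)² = 17415.95 − 15006.25 = 2409.7; nΣv² − (Σv)² = 11604.7 − 8464 = 3140.7
r = 730.95 / √(2409.7 × 3140.7) = 730.95 / 2751.0261 ≈ 0.266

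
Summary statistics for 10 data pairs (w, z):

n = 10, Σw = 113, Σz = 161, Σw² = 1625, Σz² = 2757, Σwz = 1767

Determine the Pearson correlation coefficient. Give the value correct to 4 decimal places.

r = (nΣwz − ΣwΣz) / √[(nΣw² − (Σw)²)(nΣz² − (Σz)²)]
Numerator: 10×1767 − 113×161 = -523
Denominator: √[(16250 − 12769)(27570 − 25921)] = √[3481 × 1649] = 2395.8650
r = -523 / 2395.8650 ≈ -0.2183

-0.2183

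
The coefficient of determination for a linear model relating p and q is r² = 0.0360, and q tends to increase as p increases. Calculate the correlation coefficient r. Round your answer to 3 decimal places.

|r| = √0.0360 = 0.190
The association is positive, so r = 0.190.

0.190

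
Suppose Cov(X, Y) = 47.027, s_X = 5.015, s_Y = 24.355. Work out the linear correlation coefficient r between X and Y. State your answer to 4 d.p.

r = Cov(X,Y) / (s_X · s_Y) = 47.027 / (5.015 × 24.355)
  = 47.027 / 122.1403 ≈ 0.3850

0.3850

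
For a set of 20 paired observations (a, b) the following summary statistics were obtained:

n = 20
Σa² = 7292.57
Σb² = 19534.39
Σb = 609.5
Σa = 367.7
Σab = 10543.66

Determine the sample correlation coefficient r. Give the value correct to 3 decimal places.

r = (nΣab − ΣaΣb) / √[(nΣa² − (Σa)²)(nΣb² − (Σb)²)]
Numerator: 20×10543.66 − 367.7×609.5 = -13239.95
Denominator: √[(145851.4 − 135203.29)(390687.8 − 371490.25)] = √[10648.11 × 19197.55] = 14297.4692
r = -13239.95 / 14297.4692 ≈ -0.926

-0.926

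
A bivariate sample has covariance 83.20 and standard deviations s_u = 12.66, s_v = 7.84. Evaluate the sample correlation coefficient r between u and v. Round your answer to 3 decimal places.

r = Cov(u,v) / (s_u · s_v) = 83.20 / (12.66 × 7.84)
  = 83.20 / 99.2544 ≈ 0.838

0.838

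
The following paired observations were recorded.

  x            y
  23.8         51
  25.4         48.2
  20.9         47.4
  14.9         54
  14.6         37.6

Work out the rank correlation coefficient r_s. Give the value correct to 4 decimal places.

Rank x: 4, 5, 3, 2, 1
Rank y: 4, 3, 2, 5, 1
d = rank(x) − rank(y): 0, 2, 1, -3, 0; Σd² = 14
ρ = 1 − 6Σd² / [n(n²−1)] = 1 − 6×14 / (5×24) = 1 − 84/120 ≈ 0.3000

0.3000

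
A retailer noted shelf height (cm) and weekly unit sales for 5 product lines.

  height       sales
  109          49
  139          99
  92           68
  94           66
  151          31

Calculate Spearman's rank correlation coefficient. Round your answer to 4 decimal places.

Rank height: 3, 4, 1, 2, 5
Rank sales: 2, 5, 4, 3, 1
d = rank(height) − rank(sales): 1, -1, -3, -1, 4; Σd² = 28
ρ = 1 − 6Σd² / [n(n²−1)] = 1 − 6×28 / (5×24) = 1 − 168/120 ≈ -0.4000

-0.4000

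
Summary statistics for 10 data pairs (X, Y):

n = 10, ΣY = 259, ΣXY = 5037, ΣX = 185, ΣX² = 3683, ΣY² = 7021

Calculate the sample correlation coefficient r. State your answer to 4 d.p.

0.8599

r = (nΣXY − ΣXΣY) / √[(nΣX² − (ΣX)²)(nΣY² − (ΣY)²)]
Numerator: 10×5037 − 185×259 = 2455
Denominator: √[(36830 − 34225)(70210 − 67081)] = √[2605 × 3129] = 2855.0035
r = 2455 / 2855.0035 ≈ 0.8599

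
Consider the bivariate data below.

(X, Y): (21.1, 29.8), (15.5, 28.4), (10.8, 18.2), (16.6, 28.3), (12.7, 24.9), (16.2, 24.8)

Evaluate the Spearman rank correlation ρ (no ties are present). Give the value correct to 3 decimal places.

Rank X: 6, 3, 1, 5, 2, 4
Rank Y: 6, 5, 1, 4, 3, 2
d = rank(X) − rank(Y): 0, -2, 0, 1, -1, 2; Σd² = 10
ρ = 1 − 6Σd² / [n(n²−1)] = 1 − 6×10 / (6×35) = 1 − 60/210 ≈ 0.714

0.714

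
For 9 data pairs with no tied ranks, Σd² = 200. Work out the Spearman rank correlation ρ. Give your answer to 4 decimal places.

ρ = 1 − 6Σd² / [n(n²−1)] = 1 − 6×200 / (9×80)
  = 1 − 1200/720 = 1 − 1.66667 ≈ -0.6667

-0.6667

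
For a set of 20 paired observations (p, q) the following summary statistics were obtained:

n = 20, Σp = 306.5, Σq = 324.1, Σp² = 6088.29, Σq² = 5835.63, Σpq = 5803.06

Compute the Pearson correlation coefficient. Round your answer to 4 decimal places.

r = (nΣpq − ΣpΣq) / √[(nΣp² − (Σp)²)(nΣq² − (Σq)²)]
Numerator: 20×5803.06 − 306.5×324.1 = 16724.55
Denominator: √[(121765.8 − 93942.25)(116712.6 − 105040.81)] = √[27823.55 × 11671.79] = 18020.8388
r = 16724.55 / 18020.8388 ≈ 0.9281

0.9281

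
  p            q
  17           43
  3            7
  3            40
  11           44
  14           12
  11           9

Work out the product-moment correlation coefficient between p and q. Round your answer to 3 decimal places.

0.189

n = 6, Σp = 59, Σq = 155, Σp² = 745, Σq² = 5659, Σpq = 1623
nΣpq − ΣpΣq = 9738 − 9145 = 593
nΣp² − (Σp)² = 4470 − 3481 = 989; nΣq² − (Σq)² = 33954 − 24025 = 9929
r = 593 / √(989 × 9929) = 593 / 3133.6530 ≈ 0.189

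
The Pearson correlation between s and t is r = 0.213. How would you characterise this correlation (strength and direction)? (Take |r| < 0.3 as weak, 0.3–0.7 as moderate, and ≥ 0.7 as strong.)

r = 0.213 > 0 so the relationship is positive.
|r| = 0.213, which falls in the weak range.

weak positive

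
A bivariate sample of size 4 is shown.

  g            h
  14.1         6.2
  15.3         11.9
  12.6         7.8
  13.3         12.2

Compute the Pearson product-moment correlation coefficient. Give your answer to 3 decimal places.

n = 4, Σg = 55.3, Σh = 38.1, Σg² = 768.55, Σh² = 389.73, Σgh = 530.03
nΣgh − ΣgΣh = 2120.12 − 2106.93 = 13.19
nΣg² − (Σg)² = 3074.2 − 3058.09 = 16.11; nΣh² − (Σh)² = 1558.92 − 1451.61 = 107.31
r = 13.19 / √(16.11 × 107.31) = 13.19 / 41.5784 ≈ 0.317

0.317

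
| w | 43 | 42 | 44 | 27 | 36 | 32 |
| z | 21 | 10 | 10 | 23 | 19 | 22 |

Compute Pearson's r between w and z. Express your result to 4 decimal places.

-0.7241

n = 6, Σw = 224, Σz = 105, Σw² = 8598, Σz² = 2015, Σwz = 3772
nΣwz − ΣwΣz = 22632 − 23520 = -888
nΣw² − (Σw)² = 51588 − 50176 = 1412; nΣz² − (Σz)² = 12090 − 11025 = 1065
r = -888 / √(1412 × 1065) = -888 / 1226.2871 ≈ -0.7241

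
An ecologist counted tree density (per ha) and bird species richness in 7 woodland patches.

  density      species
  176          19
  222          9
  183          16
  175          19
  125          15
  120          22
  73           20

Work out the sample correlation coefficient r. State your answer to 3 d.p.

n = 7, Σx = 1074, Σy = 120, Σx² = 179728, Σy² = 2168, Σxy = 17570
nΣxy − ΣxΣy = 122990 − 128880 = -5890
nΣx² − (Σx)² = 1258096 − 1153476 = 104620; nΣy² − (Σy)² = 15176 − 14400 = 776
r = -5890 / √(104620 × 776) = -5890 / 9010.2786 ≈ -0.654

-0.654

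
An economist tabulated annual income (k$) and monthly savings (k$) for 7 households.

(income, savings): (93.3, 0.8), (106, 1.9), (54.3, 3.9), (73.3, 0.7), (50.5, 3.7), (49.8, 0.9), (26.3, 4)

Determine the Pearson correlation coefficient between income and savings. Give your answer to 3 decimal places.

n = 7, Σx = 453.5, Σy = 15.9, Σx² = 33984.25, Σy² = 50.45, Σxy = 875.99
nΣxy − ΣxΣy = 6131.93 − 7210.65 = -1078.72
nΣx² − (Σx)² = 237889.75 − 205662.25 = 32227.5; nΣy² − (Σy)² = 353.15 − 252.81 = 100.34
r = -1078.72 / √(32227.5 × 100.34) = -1078.72 / 1798.2512 ≈ -0.600

-0.600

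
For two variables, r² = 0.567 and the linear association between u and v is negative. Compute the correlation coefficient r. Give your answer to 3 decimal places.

-0.753

|r| = √0.567 = 0.753
The association is negative, so r = −0.753.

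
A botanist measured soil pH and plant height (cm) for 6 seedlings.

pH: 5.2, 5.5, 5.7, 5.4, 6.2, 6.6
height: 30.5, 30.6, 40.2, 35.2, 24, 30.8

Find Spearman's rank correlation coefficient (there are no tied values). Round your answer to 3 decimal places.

0.029

Rank pH: 1, 3, 4, 2, 5, 6
Rank height: 2, 3, 6, 5, 1, 4
d = rank(pH) − rank(height): -1, 0, -2, -3, 4, 2; Σd² = 34
ρ = 1 − 6Σd² / [n(n²−1)] = 1 − 6×34 / (6×35) = 1 − 204/210 ≈ 0.029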